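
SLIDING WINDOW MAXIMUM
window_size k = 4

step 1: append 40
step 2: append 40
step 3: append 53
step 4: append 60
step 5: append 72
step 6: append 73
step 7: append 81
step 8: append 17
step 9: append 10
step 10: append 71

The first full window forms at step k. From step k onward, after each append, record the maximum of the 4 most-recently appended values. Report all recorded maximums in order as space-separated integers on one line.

Answer: 60 72 73 81 81 81 81

Derivation:
step 1: append 40 -> window=[40] (not full yet)
step 2: append 40 -> window=[40, 40] (not full yet)
step 3: append 53 -> window=[40, 40, 53] (not full yet)
step 4: append 60 -> window=[40, 40, 53, 60] -> max=60
step 5: append 72 -> window=[40, 53, 60, 72] -> max=72
step 6: append 73 -> window=[53, 60, 72, 73] -> max=73
step 7: append 81 -> window=[60, 72, 73, 81] -> max=81
step 8: append 17 -> window=[72, 73, 81, 17] -> max=81
step 9: append 10 -> window=[73, 81, 17, 10] -> max=81
step 10: append 71 -> window=[81, 17, 10, 71] -> max=81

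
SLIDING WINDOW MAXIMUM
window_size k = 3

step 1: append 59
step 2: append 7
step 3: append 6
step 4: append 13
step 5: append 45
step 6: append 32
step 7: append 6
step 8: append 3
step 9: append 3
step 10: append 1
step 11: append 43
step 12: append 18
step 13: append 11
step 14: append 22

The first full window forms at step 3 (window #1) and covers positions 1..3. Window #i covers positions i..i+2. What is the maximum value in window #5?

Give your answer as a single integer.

step 1: append 59 -> window=[59] (not full yet)
step 2: append 7 -> window=[59, 7] (not full yet)
step 3: append 6 -> window=[59, 7, 6] -> max=59
step 4: append 13 -> window=[7, 6, 13] -> max=13
step 5: append 45 -> window=[6, 13, 45] -> max=45
step 6: append 32 -> window=[13, 45, 32] -> max=45
step 7: append 6 -> window=[45, 32, 6] -> max=45
Window #5 max = 45

Answer: 45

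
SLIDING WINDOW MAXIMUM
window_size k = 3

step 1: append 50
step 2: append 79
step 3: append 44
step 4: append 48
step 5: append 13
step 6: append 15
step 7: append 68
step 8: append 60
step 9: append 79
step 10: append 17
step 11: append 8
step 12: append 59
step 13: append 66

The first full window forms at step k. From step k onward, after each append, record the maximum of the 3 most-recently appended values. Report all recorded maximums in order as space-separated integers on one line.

step 1: append 50 -> window=[50] (not full yet)
step 2: append 79 -> window=[50, 79] (not full yet)
step 3: append 44 -> window=[50, 79, 44] -> max=79
step 4: append 48 -> window=[79, 44, 48] -> max=79
step 5: append 13 -> window=[44, 48, 13] -> max=48
step 6: append 15 -> window=[48, 13, 15] -> max=48
step 7: append 68 -> window=[13, 15, 68] -> max=68
step 8: append 60 -> window=[15, 68, 60] -> max=68
step 9: append 79 -> window=[68, 60, 79] -> max=79
step 10: append 17 -> window=[60, 79, 17] -> max=79
step 11: append 8 -> window=[79, 17, 8] -> max=79
step 12: append 59 -> window=[17, 8, 59] -> max=59
step 13: append 66 -> window=[8, 59, 66] -> max=66

Answer: 79 79 48 48 68 68 79 79 79 59 66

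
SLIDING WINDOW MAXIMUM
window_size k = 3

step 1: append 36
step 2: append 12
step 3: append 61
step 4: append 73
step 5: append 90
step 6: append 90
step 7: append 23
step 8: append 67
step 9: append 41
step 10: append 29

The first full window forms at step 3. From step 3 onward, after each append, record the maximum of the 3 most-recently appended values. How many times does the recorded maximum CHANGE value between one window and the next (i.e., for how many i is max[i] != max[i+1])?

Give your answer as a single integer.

Answer: 3

Derivation:
step 1: append 36 -> window=[36] (not full yet)
step 2: append 12 -> window=[36, 12] (not full yet)
step 3: append 61 -> window=[36, 12, 61] -> max=61
step 4: append 73 -> window=[12, 61, 73] -> max=73
step 5: append 90 -> window=[61, 73, 90] -> max=90
step 6: append 90 -> window=[73, 90, 90] -> max=90
step 7: append 23 -> window=[90, 90, 23] -> max=90
step 8: append 67 -> window=[90, 23, 67] -> max=90
step 9: append 41 -> window=[23, 67, 41] -> max=67
step 10: append 29 -> window=[67, 41, 29] -> max=67
Recorded maximums: 61 73 90 90 90 90 67 67
Changes between consecutive maximums: 3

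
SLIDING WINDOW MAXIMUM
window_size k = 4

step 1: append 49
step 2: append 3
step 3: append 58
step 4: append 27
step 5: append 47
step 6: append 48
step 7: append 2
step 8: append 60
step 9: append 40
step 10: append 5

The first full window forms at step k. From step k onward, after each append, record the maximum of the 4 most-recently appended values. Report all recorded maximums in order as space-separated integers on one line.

Answer: 58 58 58 48 60 60 60

Derivation:
step 1: append 49 -> window=[49] (not full yet)
step 2: append 3 -> window=[49, 3] (not full yet)
step 3: append 58 -> window=[49, 3, 58] (not full yet)
step 4: append 27 -> window=[49, 3, 58, 27] -> max=58
step 5: append 47 -> window=[3, 58, 27, 47] -> max=58
step 6: append 48 -> window=[58, 27, 47, 48] -> max=58
step 7: append 2 -> window=[27, 47, 48, 2] -> max=48
step 8: append 60 -> window=[47, 48, 2, 60] -> max=60
step 9: append 40 -> window=[48, 2, 60, 40] -> max=60
step 10: append 5 -> window=[2, 60, 40, 5] -> max=60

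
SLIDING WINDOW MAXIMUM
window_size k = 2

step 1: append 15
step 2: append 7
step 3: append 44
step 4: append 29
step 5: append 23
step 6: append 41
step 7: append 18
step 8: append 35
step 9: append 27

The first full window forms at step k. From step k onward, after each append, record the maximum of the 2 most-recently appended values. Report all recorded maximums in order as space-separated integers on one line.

Answer: 15 44 44 29 41 41 35 35

Derivation:
step 1: append 15 -> window=[15] (not full yet)
step 2: append 7 -> window=[15, 7] -> max=15
step 3: append 44 -> window=[7, 44] -> max=44
step 4: append 29 -> window=[44, 29] -> max=44
step 5: append 23 -> window=[29, 23] -> max=29
step 6: append 41 -> window=[23, 41] -> max=41
step 7: append 18 -> window=[41, 18] -> max=41
step 8: append 35 -> window=[18, 35] -> max=35
step 9: append 27 -> window=[35, 27] -> max=35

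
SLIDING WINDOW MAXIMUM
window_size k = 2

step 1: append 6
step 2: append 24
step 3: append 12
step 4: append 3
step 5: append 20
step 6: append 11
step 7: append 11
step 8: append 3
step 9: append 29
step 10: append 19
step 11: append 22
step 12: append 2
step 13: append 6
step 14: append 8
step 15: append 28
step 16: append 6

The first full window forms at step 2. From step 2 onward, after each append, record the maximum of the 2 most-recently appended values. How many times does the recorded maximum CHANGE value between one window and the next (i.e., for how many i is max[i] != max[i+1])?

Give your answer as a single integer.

step 1: append 6 -> window=[6] (not full yet)
step 2: append 24 -> window=[6, 24] -> max=24
step 3: append 12 -> window=[24, 12] -> max=24
step 4: append 3 -> window=[12, 3] -> max=12
step 5: append 20 -> window=[3, 20] -> max=20
step 6: append 11 -> window=[20, 11] -> max=20
step 7: append 11 -> window=[11, 11] -> max=11
step 8: append 3 -> window=[11, 3] -> max=11
step 9: append 29 -> window=[3, 29] -> max=29
step 10: append 19 -> window=[29, 19] -> max=29
step 11: append 22 -> window=[19, 22] -> max=22
step 12: append 2 -> window=[22, 2] -> max=22
step 13: append 6 -> window=[2, 6] -> max=6
step 14: append 8 -> window=[6, 8] -> max=8
step 15: append 28 -> window=[8, 28] -> max=28
step 16: append 6 -> window=[28, 6] -> max=28
Recorded maximums: 24 24 12 20 20 11 11 29 29 22 22 6 8 28 28
Changes between consecutive maximums: 8

Answer: 8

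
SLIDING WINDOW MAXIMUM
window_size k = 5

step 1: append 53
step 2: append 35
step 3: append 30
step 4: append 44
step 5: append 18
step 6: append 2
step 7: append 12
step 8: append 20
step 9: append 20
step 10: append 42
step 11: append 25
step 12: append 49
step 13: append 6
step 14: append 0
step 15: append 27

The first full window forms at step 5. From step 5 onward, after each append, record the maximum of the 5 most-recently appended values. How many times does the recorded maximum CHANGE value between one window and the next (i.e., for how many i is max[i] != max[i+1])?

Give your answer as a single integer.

Answer: 4

Derivation:
step 1: append 53 -> window=[53] (not full yet)
step 2: append 35 -> window=[53, 35] (not full yet)
step 3: append 30 -> window=[53, 35, 30] (not full yet)
step 4: append 44 -> window=[53, 35, 30, 44] (not full yet)
step 5: append 18 -> window=[53, 35, 30, 44, 18] -> max=53
step 6: append 2 -> window=[35, 30, 44, 18, 2] -> max=44
step 7: append 12 -> window=[30, 44, 18, 2, 12] -> max=44
step 8: append 20 -> window=[44, 18, 2, 12, 20] -> max=44
step 9: append 20 -> window=[18, 2, 12, 20, 20] -> max=20
step 10: append 42 -> window=[2, 12, 20, 20, 42] -> max=42
step 11: append 25 -> window=[12, 20, 20, 42, 25] -> max=42
step 12: append 49 -> window=[20, 20, 42, 25, 49] -> max=49
step 13: append 6 -> window=[20, 42, 25, 49, 6] -> max=49
step 14: append 0 -> window=[42, 25, 49, 6, 0] -> max=49
step 15: append 27 -> window=[25, 49, 6, 0, 27] -> max=49
Recorded maximums: 53 44 44 44 20 42 42 49 49 49 49
Changes between consecutive maximums: 4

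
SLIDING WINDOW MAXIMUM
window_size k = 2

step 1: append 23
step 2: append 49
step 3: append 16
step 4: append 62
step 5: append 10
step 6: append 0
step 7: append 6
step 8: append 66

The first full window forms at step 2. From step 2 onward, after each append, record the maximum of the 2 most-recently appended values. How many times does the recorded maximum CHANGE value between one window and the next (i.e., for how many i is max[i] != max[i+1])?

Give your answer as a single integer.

step 1: append 23 -> window=[23] (not full yet)
step 2: append 49 -> window=[23, 49] -> max=49
step 3: append 16 -> window=[49, 16] -> max=49
step 4: append 62 -> window=[16, 62] -> max=62
step 5: append 10 -> window=[62, 10] -> max=62
step 6: append 0 -> window=[10, 0] -> max=10
step 7: append 6 -> window=[0, 6] -> max=6
step 8: append 66 -> window=[6, 66] -> max=66
Recorded maximums: 49 49 62 62 10 6 66
Changes between consecutive maximums: 4

Answer: 4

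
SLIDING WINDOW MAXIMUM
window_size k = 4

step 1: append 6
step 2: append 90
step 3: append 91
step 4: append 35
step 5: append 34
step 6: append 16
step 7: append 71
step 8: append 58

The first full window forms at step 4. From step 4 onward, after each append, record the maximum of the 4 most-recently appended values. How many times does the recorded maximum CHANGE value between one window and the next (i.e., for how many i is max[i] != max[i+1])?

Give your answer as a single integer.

step 1: append 6 -> window=[6] (not full yet)
step 2: append 90 -> window=[6, 90] (not full yet)
step 3: append 91 -> window=[6, 90, 91] (not full yet)
step 4: append 35 -> window=[6, 90, 91, 35] -> max=91
step 5: append 34 -> window=[90, 91, 35, 34] -> max=91
step 6: append 16 -> window=[91, 35, 34, 16] -> max=91
step 7: append 71 -> window=[35, 34, 16, 71] -> max=71
step 8: append 58 -> window=[34, 16, 71, 58] -> max=71
Recorded maximums: 91 91 91 71 71
Changes between consecutive maximums: 1

Answer: 1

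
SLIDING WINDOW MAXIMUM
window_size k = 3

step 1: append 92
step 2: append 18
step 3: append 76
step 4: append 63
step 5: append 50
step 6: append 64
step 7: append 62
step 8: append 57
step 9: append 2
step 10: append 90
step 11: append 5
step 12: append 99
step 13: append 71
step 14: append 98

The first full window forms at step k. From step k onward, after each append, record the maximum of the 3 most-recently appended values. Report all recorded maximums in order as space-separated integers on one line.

step 1: append 92 -> window=[92] (not full yet)
step 2: append 18 -> window=[92, 18] (not full yet)
step 3: append 76 -> window=[92, 18, 76] -> max=92
step 4: append 63 -> window=[18, 76, 63] -> max=76
step 5: append 50 -> window=[76, 63, 50] -> max=76
step 6: append 64 -> window=[63, 50, 64] -> max=64
step 7: append 62 -> window=[50, 64, 62] -> max=64
step 8: append 57 -> window=[64, 62, 57] -> max=64
step 9: append 2 -> window=[62, 57, 2] -> max=62
step 10: append 90 -> window=[57, 2, 90] -> max=90
step 11: append 5 -> window=[2, 90, 5] -> max=90
step 12: append 99 -> window=[90, 5, 99] -> max=99
step 13: append 71 -> window=[5, 99, 71] -> max=99
step 14: append 98 -> window=[99, 71, 98] -> max=99

Answer: 92 76 76 64 64 64 62 90 90 99 99 99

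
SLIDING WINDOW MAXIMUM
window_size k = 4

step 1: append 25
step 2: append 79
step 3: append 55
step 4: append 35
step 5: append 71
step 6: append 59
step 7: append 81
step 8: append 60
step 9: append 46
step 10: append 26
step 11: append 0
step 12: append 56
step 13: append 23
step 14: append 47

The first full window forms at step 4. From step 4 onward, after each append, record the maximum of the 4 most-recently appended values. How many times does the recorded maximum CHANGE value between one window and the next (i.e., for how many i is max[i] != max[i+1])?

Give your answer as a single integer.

step 1: append 25 -> window=[25] (not full yet)
step 2: append 79 -> window=[25, 79] (not full yet)
step 3: append 55 -> window=[25, 79, 55] (not full yet)
step 4: append 35 -> window=[25, 79, 55, 35] -> max=79
step 5: append 71 -> window=[79, 55, 35, 71] -> max=79
step 6: append 59 -> window=[55, 35, 71, 59] -> max=71
step 7: append 81 -> window=[35, 71, 59, 81] -> max=81
step 8: append 60 -> window=[71, 59, 81, 60] -> max=81
step 9: append 46 -> window=[59, 81, 60, 46] -> max=81
step 10: append 26 -> window=[81, 60, 46, 26] -> max=81
step 11: append 0 -> window=[60, 46, 26, 0] -> max=60
step 12: append 56 -> window=[46, 26, 0, 56] -> max=56
step 13: append 23 -> window=[26, 0, 56, 23] -> max=56
step 14: append 47 -> window=[0, 56, 23, 47] -> max=56
Recorded maximums: 79 79 71 81 81 81 81 60 56 56 56
Changes between consecutive maximums: 4

Answer: 4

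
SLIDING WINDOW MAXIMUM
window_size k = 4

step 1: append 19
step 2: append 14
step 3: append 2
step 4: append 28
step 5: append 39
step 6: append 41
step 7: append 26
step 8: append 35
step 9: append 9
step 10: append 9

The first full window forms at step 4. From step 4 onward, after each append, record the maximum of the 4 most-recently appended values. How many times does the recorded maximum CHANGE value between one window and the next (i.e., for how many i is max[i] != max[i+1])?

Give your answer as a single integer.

step 1: append 19 -> window=[19] (not full yet)
step 2: append 14 -> window=[19, 14] (not full yet)
step 3: append 2 -> window=[19, 14, 2] (not full yet)
step 4: append 28 -> window=[19, 14, 2, 28] -> max=28
step 5: append 39 -> window=[14, 2, 28, 39] -> max=39
step 6: append 41 -> window=[2, 28, 39, 41] -> max=41
step 7: append 26 -> window=[28, 39, 41, 26] -> max=41
step 8: append 35 -> window=[39, 41, 26, 35] -> max=41
step 9: append 9 -> window=[41, 26, 35, 9] -> max=41
step 10: append 9 -> window=[26, 35, 9, 9] -> max=35
Recorded maximums: 28 39 41 41 41 41 35
Changes between consecutive maximums: 3

Answer: 3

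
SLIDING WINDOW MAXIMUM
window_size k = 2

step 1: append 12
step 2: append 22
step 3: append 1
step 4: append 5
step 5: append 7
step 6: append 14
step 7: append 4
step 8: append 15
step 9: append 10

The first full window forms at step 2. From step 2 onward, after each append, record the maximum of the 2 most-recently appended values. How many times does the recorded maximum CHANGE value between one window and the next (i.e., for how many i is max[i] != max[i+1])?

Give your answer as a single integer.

Answer: 4

Derivation:
step 1: append 12 -> window=[12] (not full yet)
step 2: append 22 -> window=[12, 22] -> max=22
step 3: append 1 -> window=[22, 1] -> max=22
step 4: append 5 -> window=[1, 5] -> max=5
step 5: append 7 -> window=[5, 7] -> max=7
step 6: append 14 -> window=[7, 14] -> max=14
step 7: append 4 -> window=[14, 4] -> max=14
step 8: append 15 -> window=[4, 15] -> max=15
step 9: append 10 -> window=[15, 10] -> max=15
Recorded maximums: 22 22 5 7 14 14 15 15
Changes between consecutive maximums: 4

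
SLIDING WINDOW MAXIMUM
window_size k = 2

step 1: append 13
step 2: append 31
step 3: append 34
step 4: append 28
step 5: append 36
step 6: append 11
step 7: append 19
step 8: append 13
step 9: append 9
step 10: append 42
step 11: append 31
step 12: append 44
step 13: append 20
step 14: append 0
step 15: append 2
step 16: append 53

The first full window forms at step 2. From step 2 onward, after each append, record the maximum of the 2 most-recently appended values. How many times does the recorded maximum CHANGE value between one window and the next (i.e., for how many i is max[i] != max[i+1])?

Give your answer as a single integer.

step 1: append 13 -> window=[13] (not full yet)
step 2: append 31 -> window=[13, 31] -> max=31
step 3: append 34 -> window=[31, 34] -> max=34
step 4: append 28 -> window=[34, 28] -> max=34
step 5: append 36 -> window=[28, 36] -> max=36
step 6: append 11 -> window=[36, 11] -> max=36
step 7: append 19 -> window=[11, 19] -> max=19
step 8: append 13 -> window=[19, 13] -> max=19
step 9: append 9 -> window=[13, 9] -> max=13
step 10: append 42 -> window=[9, 42] -> max=42
step 11: append 31 -> window=[42, 31] -> max=42
step 12: append 44 -> window=[31, 44] -> max=44
step 13: append 20 -> window=[44, 20] -> max=44
step 14: append 0 -> window=[20, 0] -> max=20
step 15: append 2 -> window=[0, 2] -> max=2
step 16: append 53 -> window=[2, 53] -> max=53
Recorded maximums: 31 34 34 36 36 19 19 13 42 42 44 44 20 2 53
Changes between consecutive maximums: 9

Answer: 9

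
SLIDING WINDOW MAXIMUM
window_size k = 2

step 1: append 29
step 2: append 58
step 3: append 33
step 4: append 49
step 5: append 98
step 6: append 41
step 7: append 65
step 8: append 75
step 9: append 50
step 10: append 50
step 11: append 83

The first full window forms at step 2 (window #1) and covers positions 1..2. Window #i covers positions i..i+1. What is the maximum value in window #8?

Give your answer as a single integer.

step 1: append 29 -> window=[29] (not full yet)
step 2: append 58 -> window=[29, 58] -> max=58
step 3: append 33 -> window=[58, 33] -> max=58
step 4: append 49 -> window=[33, 49] -> max=49
step 5: append 98 -> window=[49, 98] -> max=98
step 6: append 41 -> window=[98, 41] -> max=98
step 7: append 65 -> window=[41, 65] -> max=65
step 8: append 75 -> window=[65, 75] -> max=75
step 9: append 50 -> window=[75, 50] -> max=75
Window #8 max = 75

Answer: 75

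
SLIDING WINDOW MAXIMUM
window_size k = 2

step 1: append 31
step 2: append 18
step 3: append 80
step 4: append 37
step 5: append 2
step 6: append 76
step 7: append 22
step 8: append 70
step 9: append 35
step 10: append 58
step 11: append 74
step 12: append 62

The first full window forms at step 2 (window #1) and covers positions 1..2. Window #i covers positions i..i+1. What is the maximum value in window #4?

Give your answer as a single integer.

Answer: 37

Derivation:
step 1: append 31 -> window=[31] (not full yet)
step 2: append 18 -> window=[31, 18] -> max=31
step 3: append 80 -> window=[18, 80] -> max=80
step 4: append 37 -> window=[80, 37] -> max=80
step 5: append 2 -> window=[37, 2] -> max=37
Window #4 max = 37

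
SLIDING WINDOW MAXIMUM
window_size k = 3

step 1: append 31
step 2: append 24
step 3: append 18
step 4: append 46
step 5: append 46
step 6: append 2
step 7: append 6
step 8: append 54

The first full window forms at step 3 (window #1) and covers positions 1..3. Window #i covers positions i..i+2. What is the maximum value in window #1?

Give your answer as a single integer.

Answer: 31

Derivation:
step 1: append 31 -> window=[31] (not full yet)
step 2: append 24 -> window=[31, 24] (not full yet)
step 3: append 18 -> window=[31, 24, 18] -> max=31
Window #1 max = 31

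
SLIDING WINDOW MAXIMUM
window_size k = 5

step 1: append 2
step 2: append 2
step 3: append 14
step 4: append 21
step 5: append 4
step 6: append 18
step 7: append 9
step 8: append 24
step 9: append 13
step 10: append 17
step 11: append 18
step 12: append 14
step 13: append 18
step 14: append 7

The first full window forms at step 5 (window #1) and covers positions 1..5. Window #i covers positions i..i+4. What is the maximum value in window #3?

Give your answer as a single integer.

step 1: append 2 -> window=[2] (not full yet)
step 2: append 2 -> window=[2, 2] (not full yet)
step 3: append 14 -> window=[2, 2, 14] (not full yet)
step 4: append 21 -> window=[2, 2, 14, 21] (not full yet)
step 5: append 4 -> window=[2, 2, 14, 21, 4] -> max=21
step 6: append 18 -> window=[2, 14, 21, 4, 18] -> max=21
step 7: append 9 -> window=[14, 21, 4, 18, 9] -> max=21
Window #3 max = 21

Answer: 21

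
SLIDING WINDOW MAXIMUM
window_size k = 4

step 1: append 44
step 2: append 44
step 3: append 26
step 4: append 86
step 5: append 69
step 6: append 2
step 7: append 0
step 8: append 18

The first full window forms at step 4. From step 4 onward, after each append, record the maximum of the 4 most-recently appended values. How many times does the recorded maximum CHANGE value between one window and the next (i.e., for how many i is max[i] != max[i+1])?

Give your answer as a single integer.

step 1: append 44 -> window=[44] (not full yet)
step 2: append 44 -> window=[44, 44] (not full yet)
step 3: append 26 -> window=[44, 44, 26] (not full yet)
step 4: append 86 -> window=[44, 44, 26, 86] -> max=86
step 5: append 69 -> window=[44, 26, 86, 69] -> max=86
step 6: append 2 -> window=[26, 86, 69, 2] -> max=86
step 7: append 0 -> window=[86, 69, 2, 0] -> max=86
step 8: append 18 -> window=[69, 2, 0, 18] -> max=69
Recorded maximums: 86 86 86 86 69
Changes between consecutive maximums: 1

Answer: 1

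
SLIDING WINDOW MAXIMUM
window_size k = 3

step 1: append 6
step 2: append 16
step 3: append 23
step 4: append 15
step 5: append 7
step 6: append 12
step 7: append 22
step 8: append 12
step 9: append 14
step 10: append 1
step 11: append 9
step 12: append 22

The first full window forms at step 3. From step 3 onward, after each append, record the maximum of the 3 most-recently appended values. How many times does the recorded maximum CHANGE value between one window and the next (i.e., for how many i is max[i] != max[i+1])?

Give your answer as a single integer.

Answer: 4

Derivation:
step 1: append 6 -> window=[6] (not full yet)
step 2: append 16 -> window=[6, 16] (not full yet)
step 3: append 23 -> window=[6, 16, 23] -> max=23
step 4: append 15 -> window=[16, 23, 15] -> max=23
step 5: append 7 -> window=[23, 15, 7] -> max=23
step 6: append 12 -> window=[15, 7, 12] -> max=15
step 7: append 22 -> window=[7, 12, 22] -> max=22
step 8: append 12 -> window=[12, 22, 12] -> max=22
step 9: append 14 -> window=[22, 12, 14] -> max=22
step 10: append 1 -> window=[12, 14, 1] -> max=14
step 11: append 9 -> window=[14, 1, 9] -> max=14
step 12: append 22 -> window=[1, 9, 22] -> max=22
Recorded maximums: 23 23 23 15 22 22 22 14 14 22
Changes between consecutive maximums: 4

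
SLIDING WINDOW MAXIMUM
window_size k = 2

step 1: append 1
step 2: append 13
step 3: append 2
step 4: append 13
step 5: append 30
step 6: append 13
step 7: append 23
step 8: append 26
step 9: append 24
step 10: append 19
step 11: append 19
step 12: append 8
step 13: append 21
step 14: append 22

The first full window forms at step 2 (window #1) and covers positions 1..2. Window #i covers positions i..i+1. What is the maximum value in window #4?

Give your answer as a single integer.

Answer: 30

Derivation:
step 1: append 1 -> window=[1] (not full yet)
step 2: append 13 -> window=[1, 13] -> max=13
step 3: append 2 -> window=[13, 2] -> max=13
step 4: append 13 -> window=[2, 13] -> max=13
step 5: append 30 -> window=[13, 30] -> max=30
Window #4 max = 30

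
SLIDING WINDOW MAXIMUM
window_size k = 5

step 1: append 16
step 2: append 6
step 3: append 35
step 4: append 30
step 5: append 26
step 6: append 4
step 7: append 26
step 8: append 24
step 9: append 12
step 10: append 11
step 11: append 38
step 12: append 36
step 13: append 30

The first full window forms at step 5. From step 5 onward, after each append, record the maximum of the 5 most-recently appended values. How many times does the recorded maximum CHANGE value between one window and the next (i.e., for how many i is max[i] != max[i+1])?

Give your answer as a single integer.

Answer: 3

Derivation:
step 1: append 16 -> window=[16] (not full yet)
step 2: append 6 -> window=[16, 6] (not full yet)
step 3: append 35 -> window=[16, 6, 35] (not full yet)
step 4: append 30 -> window=[16, 6, 35, 30] (not full yet)
step 5: append 26 -> window=[16, 6, 35, 30, 26] -> max=35
step 6: append 4 -> window=[6, 35, 30, 26, 4] -> max=35
step 7: append 26 -> window=[35, 30, 26, 4, 26] -> max=35
step 8: append 24 -> window=[30, 26, 4, 26, 24] -> max=30
step 9: append 12 -> window=[26, 4, 26, 24, 12] -> max=26
step 10: append 11 -> window=[4, 26, 24, 12, 11] -> max=26
step 11: append 38 -> window=[26, 24, 12, 11, 38] -> max=38
step 12: append 36 -> window=[24, 12, 11, 38, 36] -> max=38
step 13: append 30 -> window=[12, 11, 38, 36, 30] -> max=38
Recorded maximums: 35 35 35 30 26 26 38 38 38
Changes between consecutive maximums: 3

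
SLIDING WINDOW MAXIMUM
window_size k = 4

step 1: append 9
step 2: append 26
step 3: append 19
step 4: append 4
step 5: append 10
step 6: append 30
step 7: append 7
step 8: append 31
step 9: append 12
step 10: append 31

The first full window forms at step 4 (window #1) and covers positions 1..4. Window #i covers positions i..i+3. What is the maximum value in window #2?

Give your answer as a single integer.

Answer: 26

Derivation:
step 1: append 9 -> window=[9] (not full yet)
step 2: append 26 -> window=[9, 26] (not full yet)
step 3: append 19 -> window=[9, 26, 19] (not full yet)
step 4: append 4 -> window=[9, 26, 19, 4] -> max=26
step 5: append 10 -> window=[26, 19, 4, 10] -> max=26
Window #2 max = 26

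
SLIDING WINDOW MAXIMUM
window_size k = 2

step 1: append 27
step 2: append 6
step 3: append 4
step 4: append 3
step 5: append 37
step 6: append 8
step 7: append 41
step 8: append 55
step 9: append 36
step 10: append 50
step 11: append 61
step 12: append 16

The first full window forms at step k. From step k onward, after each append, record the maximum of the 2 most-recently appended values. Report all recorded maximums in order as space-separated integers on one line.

step 1: append 27 -> window=[27] (not full yet)
step 2: append 6 -> window=[27, 6] -> max=27
step 3: append 4 -> window=[6, 4] -> max=6
step 4: append 3 -> window=[4, 3] -> max=4
step 5: append 37 -> window=[3, 37] -> max=37
step 6: append 8 -> window=[37, 8] -> max=37
step 7: append 41 -> window=[8, 41] -> max=41
step 8: append 55 -> window=[41, 55] -> max=55
step 9: append 36 -> window=[55, 36] -> max=55
step 10: append 50 -> window=[36, 50] -> max=50
step 11: append 61 -> window=[50, 61] -> max=61
step 12: append 16 -> window=[61, 16] -> max=61

Answer: 27 6 4 37 37 41 55 55 50 61 61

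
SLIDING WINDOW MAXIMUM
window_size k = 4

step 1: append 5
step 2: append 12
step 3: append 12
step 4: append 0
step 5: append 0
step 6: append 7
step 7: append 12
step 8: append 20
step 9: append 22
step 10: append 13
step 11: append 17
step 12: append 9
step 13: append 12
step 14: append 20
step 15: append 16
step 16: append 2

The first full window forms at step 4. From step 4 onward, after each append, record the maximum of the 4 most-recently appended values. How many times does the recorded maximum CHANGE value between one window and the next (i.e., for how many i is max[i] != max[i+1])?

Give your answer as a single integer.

Answer: 4

Derivation:
step 1: append 5 -> window=[5] (not full yet)
step 2: append 12 -> window=[5, 12] (not full yet)
step 3: append 12 -> window=[5, 12, 12] (not full yet)
step 4: append 0 -> window=[5, 12, 12, 0] -> max=12
step 5: append 0 -> window=[12, 12, 0, 0] -> max=12
step 6: append 7 -> window=[12, 0, 0, 7] -> max=12
step 7: append 12 -> window=[0, 0, 7, 12] -> max=12
step 8: append 20 -> window=[0, 7, 12, 20] -> max=20
step 9: append 22 -> window=[7, 12, 20, 22] -> max=22
step 10: append 13 -> window=[12, 20, 22, 13] -> max=22
step 11: append 17 -> window=[20, 22, 13, 17] -> max=22
step 12: append 9 -> window=[22, 13, 17, 9] -> max=22
step 13: append 12 -> window=[13, 17, 9, 12] -> max=17
step 14: append 20 -> window=[17, 9, 12, 20] -> max=20
step 15: append 16 -> window=[9, 12, 20, 16] -> max=20
step 16: append 2 -> window=[12, 20, 16, 2] -> max=20
Recorded maximums: 12 12 12 12 20 22 22 22 22 17 20 20 20
Changes between consecutive maximums: 4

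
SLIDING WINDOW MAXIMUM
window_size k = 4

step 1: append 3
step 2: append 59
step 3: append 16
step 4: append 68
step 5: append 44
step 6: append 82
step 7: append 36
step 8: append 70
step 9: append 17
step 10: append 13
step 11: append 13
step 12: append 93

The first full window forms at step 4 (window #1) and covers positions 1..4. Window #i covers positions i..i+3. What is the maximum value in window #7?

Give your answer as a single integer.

step 1: append 3 -> window=[3] (not full yet)
step 2: append 59 -> window=[3, 59] (not full yet)
step 3: append 16 -> window=[3, 59, 16] (not full yet)
step 4: append 68 -> window=[3, 59, 16, 68] -> max=68
step 5: append 44 -> window=[59, 16, 68, 44] -> max=68
step 6: append 82 -> window=[16, 68, 44, 82] -> max=82
step 7: append 36 -> window=[68, 44, 82, 36] -> max=82
step 8: append 70 -> window=[44, 82, 36, 70] -> max=82
step 9: append 17 -> window=[82, 36, 70, 17] -> max=82
step 10: append 13 -> window=[36, 70, 17, 13] -> max=70
Window #7 max = 70

Answer: 70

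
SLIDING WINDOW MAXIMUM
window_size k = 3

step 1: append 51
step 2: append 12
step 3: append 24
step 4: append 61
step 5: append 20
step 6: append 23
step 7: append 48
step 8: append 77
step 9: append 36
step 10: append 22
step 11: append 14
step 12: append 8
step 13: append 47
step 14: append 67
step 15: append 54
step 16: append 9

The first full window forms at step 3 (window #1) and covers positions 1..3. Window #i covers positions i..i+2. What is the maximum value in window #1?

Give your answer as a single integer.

Answer: 51

Derivation:
step 1: append 51 -> window=[51] (not full yet)
step 2: append 12 -> window=[51, 12] (not full yet)
step 3: append 24 -> window=[51, 12, 24] -> max=51
Window #1 max = 51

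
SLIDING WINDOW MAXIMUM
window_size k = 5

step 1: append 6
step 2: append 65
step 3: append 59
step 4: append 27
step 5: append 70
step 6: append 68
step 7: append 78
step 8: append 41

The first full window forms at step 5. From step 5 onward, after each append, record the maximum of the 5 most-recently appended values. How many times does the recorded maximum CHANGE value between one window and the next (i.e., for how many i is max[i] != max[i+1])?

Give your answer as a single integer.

Answer: 1

Derivation:
step 1: append 6 -> window=[6] (not full yet)
step 2: append 65 -> window=[6, 65] (not full yet)
step 3: append 59 -> window=[6, 65, 59] (not full yet)
step 4: append 27 -> window=[6, 65, 59, 27] (not full yet)
step 5: append 70 -> window=[6, 65, 59, 27, 70] -> max=70
step 6: append 68 -> window=[65, 59, 27, 70, 68] -> max=70
step 7: append 78 -> window=[59, 27, 70, 68, 78] -> max=78
step 8: append 41 -> window=[27, 70, 68, 78, 41] -> max=78
Recorded maximums: 70 70 78 78
Changes between consecutive maximums: 1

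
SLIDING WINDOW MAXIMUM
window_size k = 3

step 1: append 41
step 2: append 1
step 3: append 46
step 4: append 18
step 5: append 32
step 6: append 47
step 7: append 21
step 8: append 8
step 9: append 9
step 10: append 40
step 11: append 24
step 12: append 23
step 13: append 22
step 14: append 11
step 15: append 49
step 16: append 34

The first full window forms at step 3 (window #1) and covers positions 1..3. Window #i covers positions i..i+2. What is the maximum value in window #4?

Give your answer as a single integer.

step 1: append 41 -> window=[41] (not full yet)
step 2: append 1 -> window=[41, 1] (not full yet)
step 3: append 46 -> window=[41, 1, 46] -> max=46
step 4: append 18 -> window=[1, 46, 18] -> max=46
step 5: append 32 -> window=[46, 18, 32] -> max=46
step 6: append 47 -> window=[18, 32, 47] -> max=47
Window #4 max = 47

Answer: 47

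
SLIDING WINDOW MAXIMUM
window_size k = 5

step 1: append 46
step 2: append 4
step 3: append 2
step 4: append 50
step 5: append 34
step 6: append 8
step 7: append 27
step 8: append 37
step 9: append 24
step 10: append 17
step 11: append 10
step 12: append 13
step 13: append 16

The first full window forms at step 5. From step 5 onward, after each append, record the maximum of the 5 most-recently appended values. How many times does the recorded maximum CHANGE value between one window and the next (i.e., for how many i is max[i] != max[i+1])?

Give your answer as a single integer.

step 1: append 46 -> window=[46] (not full yet)
step 2: append 4 -> window=[46, 4] (not full yet)
step 3: append 2 -> window=[46, 4, 2] (not full yet)
step 4: append 50 -> window=[46, 4, 2, 50] (not full yet)
step 5: append 34 -> window=[46, 4, 2, 50, 34] -> max=50
step 6: append 8 -> window=[4, 2, 50, 34, 8] -> max=50
step 7: append 27 -> window=[2, 50, 34, 8, 27] -> max=50
step 8: append 37 -> window=[50, 34, 8, 27, 37] -> max=50
step 9: append 24 -> window=[34, 8, 27, 37, 24] -> max=37
step 10: append 17 -> window=[8, 27, 37, 24, 17] -> max=37
step 11: append 10 -> window=[27, 37, 24, 17, 10] -> max=37
step 12: append 13 -> window=[37, 24, 17, 10, 13] -> max=37
step 13: append 16 -> window=[24, 17, 10, 13, 16] -> max=24
Recorded maximums: 50 50 50 50 37 37 37 37 24
Changes between consecutive maximums: 2

Answer: 2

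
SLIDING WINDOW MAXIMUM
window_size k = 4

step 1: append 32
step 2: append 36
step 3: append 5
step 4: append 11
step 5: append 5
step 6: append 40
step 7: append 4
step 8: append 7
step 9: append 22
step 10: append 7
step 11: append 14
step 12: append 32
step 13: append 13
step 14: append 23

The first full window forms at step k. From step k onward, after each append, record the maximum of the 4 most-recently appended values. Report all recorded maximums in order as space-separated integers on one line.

Answer: 36 36 40 40 40 40 22 22 32 32 32

Derivation:
step 1: append 32 -> window=[32] (not full yet)
step 2: append 36 -> window=[32, 36] (not full yet)
step 3: append 5 -> window=[32, 36, 5] (not full yet)
step 4: append 11 -> window=[32, 36, 5, 11] -> max=36
step 5: append 5 -> window=[36, 5, 11, 5] -> max=36
step 6: append 40 -> window=[5, 11, 5, 40] -> max=40
step 7: append 4 -> window=[11, 5, 40, 4] -> max=40
step 8: append 7 -> window=[5, 40, 4, 7] -> max=40
step 9: append 22 -> window=[40, 4, 7, 22] -> max=40
step 10: append 7 -> window=[4, 7, 22, 7] -> max=22
step 11: append 14 -> window=[7, 22, 7, 14] -> max=22
step 12: append 32 -> window=[22, 7, 14, 32] -> max=32
step 13: append 13 -> window=[7, 14, 32, 13] -> max=32
step 14: append 23 -> window=[14, 32, 13, 23] -> max=32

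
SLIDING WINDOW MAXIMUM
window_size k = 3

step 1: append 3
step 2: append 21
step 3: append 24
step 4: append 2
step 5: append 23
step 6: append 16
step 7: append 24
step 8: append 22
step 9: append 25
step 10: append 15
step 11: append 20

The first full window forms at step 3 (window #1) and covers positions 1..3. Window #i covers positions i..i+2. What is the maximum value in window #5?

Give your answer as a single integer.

step 1: append 3 -> window=[3] (not full yet)
step 2: append 21 -> window=[3, 21] (not full yet)
step 3: append 24 -> window=[3, 21, 24] -> max=24
step 4: append 2 -> window=[21, 24, 2] -> max=24
step 5: append 23 -> window=[24, 2, 23] -> max=24
step 6: append 16 -> window=[2, 23, 16] -> max=23
step 7: append 24 -> window=[23, 16, 24] -> max=24
Window #5 max = 24

Answer: 24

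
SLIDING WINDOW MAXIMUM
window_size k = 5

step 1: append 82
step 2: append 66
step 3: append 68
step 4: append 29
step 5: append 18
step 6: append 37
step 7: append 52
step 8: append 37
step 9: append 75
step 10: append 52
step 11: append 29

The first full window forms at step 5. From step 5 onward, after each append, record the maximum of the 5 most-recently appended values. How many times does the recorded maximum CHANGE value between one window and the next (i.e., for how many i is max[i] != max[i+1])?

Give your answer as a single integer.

step 1: append 82 -> window=[82] (not full yet)
step 2: append 66 -> window=[82, 66] (not full yet)
step 3: append 68 -> window=[82, 66, 68] (not full yet)
step 4: append 29 -> window=[82, 66, 68, 29] (not full yet)
step 5: append 18 -> window=[82, 66, 68, 29, 18] -> max=82
step 6: append 37 -> window=[66, 68, 29, 18, 37] -> max=68
step 7: append 52 -> window=[68, 29, 18, 37, 52] -> max=68
step 8: append 37 -> window=[29, 18, 37, 52, 37] -> max=52
step 9: append 75 -> window=[18, 37, 52, 37, 75] -> max=75
step 10: append 52 -> window=[37, 52, 37, 75, 52] -> max=75
step 11: append 29 -> window=[52, 37, 75, 52, 29] -> max=75
Recorded maximums: 82 68 68 52 75 75 75
Changes between consecutive maximums: 3

Answer: 3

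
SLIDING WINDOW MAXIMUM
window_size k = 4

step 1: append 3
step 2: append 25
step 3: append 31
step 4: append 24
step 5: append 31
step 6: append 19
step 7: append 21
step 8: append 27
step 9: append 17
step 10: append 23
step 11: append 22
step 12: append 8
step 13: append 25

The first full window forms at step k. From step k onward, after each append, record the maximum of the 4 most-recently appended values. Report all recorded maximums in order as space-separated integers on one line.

step 1: append 3 -> window=[3] (not full yet)
step 2: append 25 -> window=[3, 25] (not full yet)
step 3: append 31 -> window=[3, 25, 31] (not full yet)
step 4: append 24 -> window=[3, 25, 31, 24] -> max=31
step 5: append 31 -> window=[25, 31, 24, 31] -> max=31
step 6: append 19 -> window=[31, 24, 31, 19] -> max=31
step 7: append 21 -> window=[24, 31, 19, 21] -> max=31
step 8: append 27 -> window=[31, 19, 21, 27] -> max=31
step 9: append 17 -> window=[19, 21, 27, 17] -> max=27
step 10: append 23 -> window=[21, 27, 17, 23] -> max=27
step 11: append 22 -> window=[27, 17, 23, 22] -> max=27
step 12: append 8 -> window=[17, 23, 22, 8] -> max=23
step 13: append 25 -> window=[23, 22, 8, 25] -> max=25

Answer: 31 31 31 31 31 27 27 27 23 25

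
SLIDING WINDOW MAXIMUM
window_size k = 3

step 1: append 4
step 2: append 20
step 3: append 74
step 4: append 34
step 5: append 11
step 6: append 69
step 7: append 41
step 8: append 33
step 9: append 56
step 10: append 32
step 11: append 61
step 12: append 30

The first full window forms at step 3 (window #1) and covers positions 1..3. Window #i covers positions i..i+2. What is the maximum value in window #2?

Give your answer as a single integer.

step 1: append 4 -> window=[4] (not full yet)
step 2: append 20 -> window=[4, 20] (not full yet)
step 3: append 74 -> window=[4, 20, 74] -> max=74
step 4: append 34 -> window=[20, 74, 34] -> max=74
Window #2 max = 74

Answer: 74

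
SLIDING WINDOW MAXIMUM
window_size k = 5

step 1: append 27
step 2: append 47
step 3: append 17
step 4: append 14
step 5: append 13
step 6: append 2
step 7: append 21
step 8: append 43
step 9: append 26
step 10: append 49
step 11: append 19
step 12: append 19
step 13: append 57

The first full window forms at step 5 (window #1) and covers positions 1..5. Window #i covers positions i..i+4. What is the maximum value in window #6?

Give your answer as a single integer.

step 1: append 27 -> window=[27] (not full yet)
step 2: append 47 -> window=[27, 47] (not full yet)
step 3: append 17 -> window=[27, 47, 17] (not full yet)
step 4: append 14 -> window=[27, 47, 17, 14] (not full yet)
step 5: append 13 -> window=[27, 47, 17, 14, 13] -> max=47
step 6: append 2 -> window=[47, 17, 14, 13, 2] -> max=47
step 7: append 21 -> window=[17, 14, 13, 2, 21] -> max=21
step 8: append 43 -> window=[14, 13, 2, 21, 43] -> max=43
step 9: append 26 -> window=[13, 2, 21, 43, 26] -> max=43
step 10: append 49 -> window=[2, 21, 43, 26, 49] -> max=49
Window #6 max = 49

Answer: 49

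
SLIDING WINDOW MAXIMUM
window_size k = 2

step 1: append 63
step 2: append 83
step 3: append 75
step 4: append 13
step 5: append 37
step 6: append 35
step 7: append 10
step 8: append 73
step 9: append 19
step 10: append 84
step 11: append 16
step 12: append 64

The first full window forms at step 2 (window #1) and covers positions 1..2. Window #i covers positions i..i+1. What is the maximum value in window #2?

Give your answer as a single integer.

step 1: append 63 -> window=[63] (not full yet)
step 2: append 83 -> window=[63, 83] -> max=83
step 3: append 75 -> window=[83, 75] -> max=83
Window #2 max = 83

Answer: 83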